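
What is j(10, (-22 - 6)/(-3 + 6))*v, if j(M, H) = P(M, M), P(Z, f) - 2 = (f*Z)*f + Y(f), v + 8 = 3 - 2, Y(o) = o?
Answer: -7084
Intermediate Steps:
v = -7 (v = -8 + (3 - 2) = -8 + 1 = -7)
P(Z, f) = 2 + f + Z*f**2 (P(Z, f) = 2 + ((f*Z)*f + f) = 2 + ((Z*f)*f + f) = 2 + (Z*f**2 + f) = 2 + (f + Z*f**2) = 2 + f + Z*f**2)
j(M, H) = 2 + M + M**3 (j(M, H) = 2 + M + M*M**2 = 2 + M + M**3)
j(10, (-22 - 6)/(-3 + 6))*v = (2 + 10 + 10**3)*(-7) = (2 + 10 + 1000)*(-7) = 1012*(-7) = -7084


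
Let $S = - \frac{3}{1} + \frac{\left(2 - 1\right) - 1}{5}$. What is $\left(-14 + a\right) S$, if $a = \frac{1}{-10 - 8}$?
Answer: $\frac{253}{6} \approx 42.167$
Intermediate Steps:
$a = - \frac{1}{18}$ ($a = \frac{1}{-18} = - \frac{1}{18} \approx -0.055556$)
$S = -3$ ($S = \left(-3\right) 1 + \left(1 - 1\right) \frac{1}{5} = -3 + 0 \cdot \frac{1}{5} = -3 + 0 = -3$)
$\left(-14 + a\right) S = \left(-14 - \frac{1}{18}\right) \left(-3\right) = \left(- \frac{253}{18}\right) \left(-3\right) = \frac{253}{6}$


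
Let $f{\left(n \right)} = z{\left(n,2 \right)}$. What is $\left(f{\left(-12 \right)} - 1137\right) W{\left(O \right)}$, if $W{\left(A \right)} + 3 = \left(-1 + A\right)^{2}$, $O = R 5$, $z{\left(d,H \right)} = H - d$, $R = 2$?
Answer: $-87594$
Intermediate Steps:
$f{\left(n \right)} = 2 - n$
$O = 10$ ($O = 2 \cdot 5 = 10$)
$W{\left(A \right)} = -3 + \left(-1 + A\right)^{2}$
$\left(f{\left(-12 \right)} - 1137\right) W{\left(O \right)} = \left(\left(2 - -12\right) - 1137\right) \left(-3 + \left(-1 + 10\right)^{2}\right) = \left(\left(2 + 12\right) - 1137\right) \left(-3 + 9^{2}\right) = \left(14 - 1137\right) \left(-3 + 81\right) = \left(-1123\right) 78 = -87594$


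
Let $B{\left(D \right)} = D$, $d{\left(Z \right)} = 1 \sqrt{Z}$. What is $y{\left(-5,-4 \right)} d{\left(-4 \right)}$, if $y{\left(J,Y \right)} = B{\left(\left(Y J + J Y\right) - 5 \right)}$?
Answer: $70 i \approx 70.0 i$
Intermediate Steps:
$d{\left(Z \right)} = \sqrt{Z}$
$y{\left(J,Y \right)} = -5 + 2 J Y$ ($y{\left(J,Y \right)} = \left(Y J + J Y\right) - 5 = \left(J Y + J Y\right) - 5 = 2 J Y - 5 = -5 + 2 J Y$)
$y{\left(-5,-4 \right)} d{\left(-4 \right)} = \left(-5 + 2 \left(-5\right) \left(-4\right)\right) \sqrt{-4} = \left(-5 + 40\right) 2 i = 35 \cdot 2 i = 70 i$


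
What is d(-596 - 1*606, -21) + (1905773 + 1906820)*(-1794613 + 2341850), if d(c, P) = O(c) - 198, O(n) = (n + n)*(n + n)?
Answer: 2086397734559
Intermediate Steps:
O(n) = 4*n² (O(n) = (2*n)*(2*n) = 4*n²)
d(c, P) = -198 + 4*c² (d(c, P) = 4*c² - 198 = -198 + 4*c²)
d(-596 - 1*606, -21) + (1905773 + 1906820)*(-1794613 + 2341850) = (-198 + 4*(-596 - 1*606)²) + (1905773 + 1906820)*(-1794613 + 2341850) = (-198 + 4*(-596 - 606)²) + 3812593*547237 = (-198 + 4*(-1202)²) + 2086391955541 = (-198 + 4*1444804) + 2086391955541 = (-198 + 5779216) + 2086391955541 = 5779018 + 2086391955541 = 2086397734559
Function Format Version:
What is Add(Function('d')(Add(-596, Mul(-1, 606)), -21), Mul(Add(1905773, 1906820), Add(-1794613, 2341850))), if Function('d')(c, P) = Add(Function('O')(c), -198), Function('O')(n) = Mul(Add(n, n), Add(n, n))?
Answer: 2086397734559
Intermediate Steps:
Function('O')(n) = Mul(4, Pow(n, 2)) (Function('O')(n) = Mul(Mul(2, n), Mul(2, n)) = Mul(4, Pow(n, 2)))
Function('d')(c, P) = Add(-198, Mul(4, Pow(c, 2))) (Function('d')(c, P) = Add(Mul(4, Pow(c, 2)), -198) = Add(-198, Mul(4, Pow(c, 2))))
Add(Function('d')(Add(-596, Mul(-1, 606)), -21), Mul(Add(1905773, 1906820), Add(-1794613, 2341850))) = Add(Add(-198, Mul(4, Pow(Add(-596, Mul(-1, 606)), 2))), Mul(Add(1905773, 1906820), Add(-1794613, 2341850))) = Add(Add(-198, Mul(4, Pow(Add(-596, -606), 2))), Mul(3812593, 547237)) = Add(Add(-198, Mul(4, Pow(-1202, 2))), 2086391955541) = Add(Add(-198, Mul(4, 1444804)), 2086391955541) = Add(Add(-198, 5779216), 2086391955541) = Add(5779018, 2086391955541) = 2086397734559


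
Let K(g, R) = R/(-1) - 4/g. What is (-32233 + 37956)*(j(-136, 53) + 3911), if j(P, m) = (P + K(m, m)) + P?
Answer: 1087679042/53 ≈ 2.0522e+7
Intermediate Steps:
K(g, R) = -R - 4/g (K(g, R) = R*(-1) - 4/g = -R - 4/g)
j(P, m) = -m - 4/m + 2*P (j(P, m) = (P + (-m - 4/m)) + P = (P - m - 4/m) + P = -m - 4/m + 2*P)
(-32233 + 37956)*(j(-136, 53) + 3911) = (-32233 + 37956)*((-1*53 - 4/53 + 2*(-136)) + 3911) = 5723*((-53 - 4*1/53 - 272) + 3911) = 5723*((-53 - 4/53 - 272) + 3911) = 5723*(-17229/53 + 3911) = 5723*(190054/53) = 1087679042/53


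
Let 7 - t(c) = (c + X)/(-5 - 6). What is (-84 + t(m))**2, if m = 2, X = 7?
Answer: 702244/121 ≈ 5803.7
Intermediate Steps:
t(c) = 84/11 + c/11 (t(c) = 7 - (c + 7)/(-5 - 6) = 7 - (7 + c)/(-11) = 7 - (7 + c)*(-1)/11 = 7 - (-7/11 - c/11) = 7 + (7/11 + c/11) = 84/11 + c/11)
(-84 + t(m))**2 = (-84 + (84/11 + (1/11)*2))**2 = (-84 + (84/11 + 2/11))**2 = (-84 + 86/11)**2 = (-838/11)**2 = 702244/121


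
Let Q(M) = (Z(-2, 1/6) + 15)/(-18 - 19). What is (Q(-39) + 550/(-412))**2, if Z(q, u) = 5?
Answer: 204347025/58094884 ≈ 3.5175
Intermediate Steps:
Q(M) = -20/37 (Q(M) = (5 + 15)/(-18 - 19) = 20/(-37) = 20*(-1/37) = -20/37)
(Q(-39) + 550/(-412))**2 = (-20/37 + 550/(-412))**2 = (-20/37 + 550*(-1/412))**2 = (-20/37 - 275/206)**2 = (-14295/7622)**2 = 204347025/58094884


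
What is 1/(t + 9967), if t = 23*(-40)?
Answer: 1/9047 ≈ 0.00011053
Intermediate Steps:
t = -920
1/(t + 9967) = 1/(-920 + 9967) = 1/9047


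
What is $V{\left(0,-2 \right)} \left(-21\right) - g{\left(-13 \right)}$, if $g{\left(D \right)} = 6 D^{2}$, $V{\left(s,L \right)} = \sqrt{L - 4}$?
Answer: $-1014 - 21 i \sqrt{6} \approx -1014.0 - 51.439 i$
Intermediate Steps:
$V{\left(s,L \right)} = \sqrt{-4 + L}$
$V{\left(0,-2 \right)} \left(-21\right) - g{\left(-13 \right)} = \sqrt{-4 - 2} \left(-21\right) - 6 \left(-13\right)^{2} = \sqrt{-6} \left(-21\right) - 6 \cdot 169 = i \sqrt{6} \left(-21\right) - 1014 = - 21 i \sqrt{6} - 1014 = -1014 - 21 i \sqrt{6}$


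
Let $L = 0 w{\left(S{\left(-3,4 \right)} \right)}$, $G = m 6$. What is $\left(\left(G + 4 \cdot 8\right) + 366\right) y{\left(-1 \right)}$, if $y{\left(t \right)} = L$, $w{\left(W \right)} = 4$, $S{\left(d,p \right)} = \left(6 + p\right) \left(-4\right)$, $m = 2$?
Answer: $0$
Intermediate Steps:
$S{\left(d,p \right)} = -24 - 4 p$
$G = 12$ ($G = 2 \cdot 6 = 12$)
$L = 0$ ($L = 0 \cdot 4 = 0$)
$y{\left(t \right)} = 0$
$\left(\left(G + 4 \cdot 8\right) + 366\right) y{\left(-1 \right)} = \left(\left(12 + 4 \cdot 8\right) + 366\right) 0 = \left(\left(12 + 32\right) + 366\right) 0 = \left(44 + 366\right) 0 = 410 \cdot 0 = 0$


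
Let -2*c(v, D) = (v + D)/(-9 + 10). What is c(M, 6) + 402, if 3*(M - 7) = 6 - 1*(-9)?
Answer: 393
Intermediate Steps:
M = 12 (M = 7 + (6 - 1*(-9))/3 = 7 + (6 + 9)/3 = 7 + (⅓)*15 = 7 + 5 = 12)
c(v, D) = -D/2 - v/2 (c(v, D) = -(v + D)/(2*(-9 + 10)) = -(D + v)/(2*1) = -(D + v)/2 = -D/2 - v/2)
c(M, 6) + 402 = (-½*6 - ½*12) + 402 = (-3 - 6) + 402 = -9 + 402 = 393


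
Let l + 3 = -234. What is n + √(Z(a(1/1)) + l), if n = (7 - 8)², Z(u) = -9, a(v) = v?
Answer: 1 + I*√246 ≈ 1.0 + 15.684*I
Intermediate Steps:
l = -237 (l = -3 - 234 = -237)
n = 1 (n = (-1)² = 1)
n + √(Z(a(1/1)) + l) = 1 + √(-9 - 237) = 1 + √(-246) = 1 + I*√246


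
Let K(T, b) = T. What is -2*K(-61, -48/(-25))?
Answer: 122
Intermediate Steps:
-2*K(-61, -48/(-25)) = -2*(-61) = 122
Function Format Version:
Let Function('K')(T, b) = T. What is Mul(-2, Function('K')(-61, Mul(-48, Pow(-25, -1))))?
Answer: 122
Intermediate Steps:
Mul(-2, Function('K')(-61, Mul(-48, Pow(-25, -1)))) = Mul(-2, -61) = 122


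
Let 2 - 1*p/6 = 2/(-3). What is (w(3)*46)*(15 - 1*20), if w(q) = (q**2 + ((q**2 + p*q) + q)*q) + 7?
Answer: -45080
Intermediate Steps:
p = 16 (p = 12 - 12/(-3) = 12 - 12*(-1)/3 = 12 - 6*(-2/3) = 12 + 4 = 16)
w(q) = 7 + q**2 + q*(q**2 + 17*q) (w(q) = (q**2 + ((q**2 + 16*q) + q)*q) + 7 = (q**2 + (q**2 + 17*q)*q) + 7 = (q**2 + q*(q**2 + 17*q)) + 7 = 7 + q**2 + q*(q**2 + 17*q))
(w(3)*46)*(15 - 1*20) = ((7 + 3**3 + 18*3**2)*46)*(15 - 1*20) = ((7 + 27 + 18*9)*46)*(15 - 20) = ((7 + 27 + 162)*46)*(-5) = (196*46)*(-5) = 9016*(-5) = -45080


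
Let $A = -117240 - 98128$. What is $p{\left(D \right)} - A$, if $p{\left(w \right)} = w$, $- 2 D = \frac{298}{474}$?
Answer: $\frac{102084283}{474} \approx 2.1537 \cdot 10^{5}$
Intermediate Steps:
$A = -215368$
$D = - \frac{149}{474}$ ($D = - \frac{298 \cdot \frac{1}{474}}{2} = \left(- \frac{1}{2}\right) \frac{149}{237} = - \frac{149}{474} \approx -0.31435$)
$p{\left(D \right)} - A = - \frac{149}{474} - -215368 = - \frac{149}{474} + 215368 = \frac{102084283}{474}$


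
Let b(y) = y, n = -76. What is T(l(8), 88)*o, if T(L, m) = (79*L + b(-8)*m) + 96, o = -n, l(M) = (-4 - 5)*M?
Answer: -478496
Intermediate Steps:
l(M) = -9*M
o = 76 (o = -1*(-76) = 76)
T(L, m) = 96 - 8*m + 79*L (T(L, m) = (79*L - 8*m) + 96 = (-8*m + 79*L) + 96 = 96 - 8*m + 79*L)
T(l(8), 88)*o = (96 - 8*88 + 79*(-9*8))*76 = (96 - 704 + 79*(-72))*76 = (96 - 704 - 5688)*76 = -6296*76 = -478496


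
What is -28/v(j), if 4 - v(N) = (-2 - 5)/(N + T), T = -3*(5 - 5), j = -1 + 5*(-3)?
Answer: -448/57 ≈ -7.8596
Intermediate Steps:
j = -16 (j = -1 - 15 = -16)
T = 0 (T = -3*0 = 0)
v(N) = 4 + 7/N (v(N) = 4 - (-2 - 5)/(N + 0) = 4 - (-7)/N = 4 + 7/N)
-28/v(j) = -28/(4 + 7/(-16)) = -28/(4 + 7*(-1/16)) = -28/(4 - 7/16) = -28/57/16 = -28*16/57 = -448/57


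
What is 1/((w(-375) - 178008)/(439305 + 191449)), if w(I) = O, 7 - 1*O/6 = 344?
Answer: -315377/90015 ≈ -3.5036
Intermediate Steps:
O = -2022 (O = 42 - 6*344 = 42 - 2064 = -2022)
w(I) = -2022
1/((w(-375) - 178008)/(439305 + 191449)) = 1/((-2022 - 178008)/(439305 + 191449)) = 1/(-180030/630754) = 1/(-180030*1/630754) = 1/(-90015/315377) = -315377/90015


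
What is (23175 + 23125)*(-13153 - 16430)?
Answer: -1369692900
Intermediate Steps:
(23175 + 23125)*(-13153 - 16430) = 46300*(-29583) = -1369692900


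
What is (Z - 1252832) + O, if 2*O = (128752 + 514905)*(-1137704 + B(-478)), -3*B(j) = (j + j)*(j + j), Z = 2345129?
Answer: -1392564090377/3 ≈ -4.6419e+11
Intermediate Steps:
B(j) = -4*j²/3 (B(j) = -(j + j)*(j + j)/3 = -2*j*2*j/3 = -4*j²/3)
O = -1392567367268/3 (O = ((128752 + 514905)*(-1137704 - 4/3*(-478)²))/2 = (643657*(-1137704 - 4/3*228484))/2 = (643657*(-1137704 - 913936/3))/2 = (643657*(-4327048/3))/2 = (½)*(-2785134734536/3) = -1392567367268/3 ≈ -4.6419e+11)
(Z - 1252832) + O = (2345129 - 1252832) - 1392567367268/3 = 1092297 - 1392567367268/3 = -1392564090377/3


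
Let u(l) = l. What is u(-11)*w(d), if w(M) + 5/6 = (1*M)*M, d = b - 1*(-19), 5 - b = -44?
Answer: -305129/6 ≈ -50855.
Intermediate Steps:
b = 49 (b = 5 - 1*(-44) = 5 + 44 = 49)
d = 68 (d = 49 - 1*(-19) = 49 + 19 = 68)
w(M) = -⅚ + M² (w(M) = -⅚ + (1*M)*M = -⅚ + M*M = -⅚ + M²)
u(-11)*w(d) = -11*(-⅚ + 68²) = -11*(-⅚ + 4624) = -11*27739/6 = -305129/6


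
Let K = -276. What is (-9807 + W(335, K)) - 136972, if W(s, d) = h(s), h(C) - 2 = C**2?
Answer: -34552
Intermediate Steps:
h(C) = 2 + C**2
W(s, d) = 2 + s**2
(-9807 + W(335, K)) - 136972 = (-9807 + (2 + 335**2)) - 136972 = (-9807 + (2 + 112225)) - 136972 = (-9807 + 112227) - 136972 = 102420 - 136972 = -34552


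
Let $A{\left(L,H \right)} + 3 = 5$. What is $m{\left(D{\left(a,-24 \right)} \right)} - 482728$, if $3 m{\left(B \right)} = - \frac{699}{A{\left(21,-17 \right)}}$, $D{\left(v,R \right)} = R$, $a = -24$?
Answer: $- \frac{965689}{2} \approx -4.8284 \cdot 10^{5}$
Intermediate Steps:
$A{\left(L,H \right)} = 2$ ($A{\left(L,H \right)} = -3 + 5 = 2$)
$m{\left(B \right)} = - \frac{233}{2}$ ($m{\left(B \right)} = \frac{\left(-699\right) \frac{1}{2}}{3} = \frac{1}{3} \left(- \frac{699}{2}\right) = - \frac{233}{2}$)
$m{\left(D{\left(a,-24 \right)} \right)} - 482728 = - \frac{233}{2} - 482728 = - \frac{965689}{2}$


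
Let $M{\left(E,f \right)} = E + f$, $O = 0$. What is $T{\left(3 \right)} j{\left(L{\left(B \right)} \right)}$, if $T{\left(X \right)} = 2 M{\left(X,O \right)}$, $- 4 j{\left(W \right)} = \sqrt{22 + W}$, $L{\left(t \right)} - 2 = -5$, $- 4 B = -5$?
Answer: $- \frac{3 \sqrt{19}}{2} \approx -6.5383$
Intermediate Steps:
$B = \frac{5}{4}$ ($B = \left(- \frac{1}{4}\right) \left(-5\right) = \frac{5}{4} \approx 1.25$)
$L{\left(t \right)} = -3$ ($L{\left(t \right)} = 2 - 5 = -3$)
$j{\left(W \right)} = - \frac{\sqrt{22 + W}}{4}$
$T{\left(X \right)} = 2 X$ ($T{\left(X \right)} = 2 \left(X + 0\right) = 2 X$)
$T{\left(3 \right)} j{\left(L{\left(B \right)} \right)} = 2 \cdot 3 \left(- \frac{\sqrt{22 - 3}}{4}\right) = 6 \left(- \frac{\sqrt{19}}{4}\right) = - \frac{3 \sqrt{19}}{2}$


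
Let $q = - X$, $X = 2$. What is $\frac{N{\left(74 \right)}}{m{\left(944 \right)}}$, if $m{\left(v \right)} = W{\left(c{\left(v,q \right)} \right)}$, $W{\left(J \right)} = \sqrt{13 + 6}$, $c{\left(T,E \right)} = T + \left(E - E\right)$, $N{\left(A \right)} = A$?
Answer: $\frac{74 \sqrt{19}}{19} \approx 16.977$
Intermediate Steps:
$q = -2$ ($q = \left(-1\right) 2 = -2$)
$c{\left(T,E \right)} = T$ ($c{\left(T,E \right)} = T + 0 = T$)
$W{\left(J \right)} = \sqrt{19}$
$m{\left(v \right)} = \sqrt{19}$
$\frac{N{\left(74 \right)}}{m{\left(944 \right)}} = \frac{74}{\sqrt{19}} = 74 \frac{\sqrt{19}}{19} = \frac{74 \sqrt{19}}{19}$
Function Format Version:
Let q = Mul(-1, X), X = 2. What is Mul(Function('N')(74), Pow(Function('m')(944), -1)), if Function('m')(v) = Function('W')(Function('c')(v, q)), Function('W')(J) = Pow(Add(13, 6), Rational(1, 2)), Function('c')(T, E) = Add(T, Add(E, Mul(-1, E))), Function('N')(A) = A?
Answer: Mul(Rational(74, 19), Pow(19, Rational(1, 2))) ≈ 16.977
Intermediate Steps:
q = -2 (q = Mul(-1, 2) = -2)
Function('c')(T, E) = T (Function('c')(T, E) = Add(T, 0) = T)
Function('W')(J) = Pow(19, Rational(1, 2))
Function('m')(v) = Pow(19, Rational(1, 2))
Mul(Function('N')(74), Pow(Function('m')(944), -1)) = Mul(74, Pow(Pow(19, Rational(1, 2)), -1)) = Mul(74, Mul(Rational(1, 19), Pow(19, Rational(1, 2)))) = Mul(Rational(74, 19), Pow(19, Rational(1, 2)))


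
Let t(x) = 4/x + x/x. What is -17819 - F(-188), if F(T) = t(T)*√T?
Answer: -17819 - 92*I*√47/47 ≈ -17819.0 - 13.42*I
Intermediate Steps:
t(x) = 1 + 4/x (t(x) = 4/x + 1 = 1 + 4/x)
F(T) = (4 + T)/√T (F(T) = ((4 + T)/T)*√T = (4 + T)/√T)
-17819 - F(-188) = -17819 - (4 - 188)/√(-188) = -17819 - (-I*√47/94)*(-184) = -17819 - 92*I*√47/47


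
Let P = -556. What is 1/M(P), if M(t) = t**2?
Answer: 1/309136 ≈ 3.2348e-6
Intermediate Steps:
1/M(P) = 1/((-556)**2) = 1/309136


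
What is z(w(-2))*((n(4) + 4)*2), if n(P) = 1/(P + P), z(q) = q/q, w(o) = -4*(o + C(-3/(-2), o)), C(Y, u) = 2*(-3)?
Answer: 33/4 ≈ 8.2500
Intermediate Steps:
C(Y, u) = -6
w(o) = 24 - 4*o (w(o) = -4*(o - 6) = -4*(-6 + o) = 24 - 4*o)
z(q) = 1
n(P) = 1/(2*P)
z(w(-2))*((n(4) + 4)*2) = 1*(((1/2)/4 + 4)*2) = 1*(((1/2)*(1/4) + 4)*2) = 1*((1/8 + 4)*2) = 1*((33/8)*2) = 1*(33/4) = 33/4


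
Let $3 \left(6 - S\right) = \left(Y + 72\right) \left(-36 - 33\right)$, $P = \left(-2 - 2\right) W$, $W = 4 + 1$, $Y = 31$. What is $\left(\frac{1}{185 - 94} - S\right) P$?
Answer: $\frac{4322480}{91} \approx 47500.0$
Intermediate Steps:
$W = 5$
$P = -20$ ($P = \left(-2 - 2\right) 5 = \left(-4\right) 5 = -20$)
$S = 2375$ ($S = 6 - \frac{\left(31 + 72\right) \left(-36 - 33\right)}{3} = 6 - \frac{103 \left(-69\right)}{3} = 6 - -2369 = 6 + 2369 = 2375$)
$\left(\frac{1}{185 - 94} - S\right) P = \left(\frac{1}{185 - 94} - 2375\right) \left(-20\right) = \left(\frac{1}{91} - 2375\right) \left(-20\right) = \left(- \frac{216124}{91}\right) \left(-20\right) = \frac{4322480}{91}$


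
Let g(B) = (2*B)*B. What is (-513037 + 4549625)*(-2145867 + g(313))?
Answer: -7871060002252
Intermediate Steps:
g(B) = 2*B²
(-513037 + 4549625)*(-2145867 + g(313)) = (-513037 + 4549625)*(-2145867 + 2*313²) = 4036588*(-2145867 + 2*97969) = 4036588*(-2145867 + 195938) = 4036588*(-1949929) = -7871060002252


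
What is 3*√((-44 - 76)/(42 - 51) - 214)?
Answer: I*√1806 ≈ 42.497*I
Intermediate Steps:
3*√((-44 - 76)/(42 - 51) - 214) = 3*√(-120/(-9) - 214) = 3*√(-120*(-⅑) - 214) = 3*√(40/3 - 214) = 3*√(-602/3) = 3*(I*√1806/3) = I*√1806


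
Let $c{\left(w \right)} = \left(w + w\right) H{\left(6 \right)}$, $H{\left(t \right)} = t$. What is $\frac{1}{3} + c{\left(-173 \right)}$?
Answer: $- \frac{6227}{3} \approx -2075.7$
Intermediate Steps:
$c{\left(w \right)} = 12 w$ ($c{\left(w \right)} = \left(w + w\right) 6 = 2 w 6 = 12 w$)
$\frac{1}{3} + c{\left(-173 \right)} = \frac{1}{3} + 12 \left(-173\right) = \frac{1}{3} - 2076 = - \frac{6227}{3}$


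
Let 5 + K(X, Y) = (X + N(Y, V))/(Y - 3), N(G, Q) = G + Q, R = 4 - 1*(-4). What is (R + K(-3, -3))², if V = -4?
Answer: 196/9 ≈ 21.778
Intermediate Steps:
R = 8 (R = 4 + 4 = 8)
K(X, Y) = -5 + (-4 + X + Y)/(-3 + Y) (K(X, Y) = -5 + (X + (Y - 4))/(Y - 3) = -5 + (X + (-4 + Y))/(-3 + Y) = -5 + (-4 + X + Y)/(-3 + Y))
(R + K(-3, -3))² = (8 + (11 - 3 - 4*(-3))/(-3 - 3))² = (8 + (11 - 3 + 12)/(-6))² = (8 - ⅙*20)² = (8 - 10/3)² = (14/3)² = 196/9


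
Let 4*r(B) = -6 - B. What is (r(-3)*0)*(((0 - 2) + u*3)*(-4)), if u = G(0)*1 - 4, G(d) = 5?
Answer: 0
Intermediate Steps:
u = 1 (u = 5*1 - 4 = 5 - 4 = 1)
r(B) = -3/2 - B/4 (r(B) = (-6 - B)/4 = -3/2 - B/4)
(r(-3)*0)*(((0 - 2) + u*3)*(-4)) = ((-3/2 - ¼*(-3))*0)*(((0 - 2) + 1*3)*(-4)) = ((-3/2 + ¾)*0)*((-2 + 3)*(-4)) = (-¾*0)*(1*(-4)) = 0*(-4) = 0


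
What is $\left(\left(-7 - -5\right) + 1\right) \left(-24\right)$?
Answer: $24$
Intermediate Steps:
$\left(\left(-7 - -5\right) + 1\right) \left(-24\right) = \left(\left(-7 + 5\right) + 1\right) \left(-24\right) = \left(-2 + 1\right) \left(-24\right) = \left(-1\right) \left(-24\right) = 24$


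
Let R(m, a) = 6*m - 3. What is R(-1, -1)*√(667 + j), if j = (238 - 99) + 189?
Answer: -9*√995 ≈ -283.89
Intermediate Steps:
R(m, a) = -3 + 6*m
j = 328 (j = 139 + 189 = 328)
R(-1, -1)*√(667 + j) = (-3 + 6*(-1))*√(667 + 328) = (-3 - 6)*√995 = -9*√995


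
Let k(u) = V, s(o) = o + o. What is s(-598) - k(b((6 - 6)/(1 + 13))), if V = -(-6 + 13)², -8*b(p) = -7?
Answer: -1147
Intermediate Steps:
b(p) = 7/8 (b(p) = -⅛*(-7) = 7/8)
s(o) = 2*o
V = -49 (V = -1*7² = -1*49 = -49)
k(u) = -49
s(-598) - k(b((6 - 6)/(1 + 13))) = 2*(-598) - 1*(-49) = -1196 + 49 = -1147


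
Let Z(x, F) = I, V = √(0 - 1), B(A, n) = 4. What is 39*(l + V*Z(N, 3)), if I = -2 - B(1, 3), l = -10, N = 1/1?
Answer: -390 - 234*I ≈ -390.0 - 234.0*I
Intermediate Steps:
N = 1
V = I (V = √(-1) = I ≈ 1.0*I)
I = -6 (I = -2 - 1*4 = -2 - 4 = -6)
Z(x, F) = -6
39*(l + V*Z(N, 3)) = 39*(-10 + I*(-6)) = 39*(-10 - 6*I) = -390 - 234*I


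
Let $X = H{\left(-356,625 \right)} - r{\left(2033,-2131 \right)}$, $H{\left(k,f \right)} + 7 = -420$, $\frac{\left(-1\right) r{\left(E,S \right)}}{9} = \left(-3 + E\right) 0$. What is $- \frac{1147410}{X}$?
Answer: $\frac{18810}{7} \approx 2687.1$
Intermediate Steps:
$r{\left(E,S \right)} = 0$ ($r{\left(E,S \right)} = - 9 \left(-3 + E\right) 0 = \left(-9\right) 0 = 0$)
$H{\left(k,f \right)} = -427$ ($H{\left(k,f \right)} = -7 - 420 = -427$)
$X = -427$ ($X = -427 - 0 = -427 + 0 = -427$)
$- \frac{1147410}{X} = - \frac{1147410}{-427} = \left(-1147410\right) \left(- \frac{1}{427}\right) = \frac{18810}{7}$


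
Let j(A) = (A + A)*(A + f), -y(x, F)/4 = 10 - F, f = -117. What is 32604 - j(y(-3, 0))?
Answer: 20044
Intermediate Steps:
y(x, F) = -40 + 4*F (y(x, F) = -4*(10 - F) = -40 + 4*F)
j(A) = 2*A*(-117 + A) (j(A) = (A + A)*(A - 117) = (2*A)*(-117 + A) = 2*A*(-117 + A))
32604 - j(y(-3, 0)) = 32604 - 2*(-40 + 4*0)*(-117 + (-40 + 4*0)) = 32604 - 2*(-40 + 0)*(-117 + (-40 + 0)) = 32604 - 2*(-40)*(-117 - 40) = 32604 - 2*(-40)*(-157) = 32604 - 1*12560 = 32604 - 12560 = 20044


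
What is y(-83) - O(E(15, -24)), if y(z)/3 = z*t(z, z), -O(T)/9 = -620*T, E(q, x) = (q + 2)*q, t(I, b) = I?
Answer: -1402233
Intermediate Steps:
E(q, x) = q*(2 + q) (E(q, x) = (2 + q)*q = q*(2 + q))
O(T) = 5580*T (O(T) = -(-5580)*T = 5580*T)
y(z) = 3*z² (y(z) = 3*(z*z) = 3*z²)
y(-83) - O(E(15, -24)) = 3*(-83)² - 5580*15*(2 + 15) = 3*6889 - 5580*15*17 = 20667 - 5580*255 = 20667 - 1*1422900 = 20667 - 1422900 = -1402233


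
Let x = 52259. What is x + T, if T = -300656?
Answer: -248397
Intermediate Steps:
x + T = 52259 - 300656 = -248397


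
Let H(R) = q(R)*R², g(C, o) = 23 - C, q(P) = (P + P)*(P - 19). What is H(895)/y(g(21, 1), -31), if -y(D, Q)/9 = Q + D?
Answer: 418679747000/87 ≈ 4.8124e+9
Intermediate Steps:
q(P) = 2*P*(-19 + P) (q(P) = (2*P)*(-19 + P) = 2*P*(-19 + P))
H(R) = 2*R³*(-19 + R) (H(R) = (2*R*(-19 + R))*R² = 2*R³*(-19 + R))
y(D, Q) = -9*D - 9*Q (y(D, Q) = -9*(Q + D) = -9*(D + Q) = -9*D - 9*Q)
H(895)/y(g(21, 1), -31) = (2*895³*(-19 + 895))/(-9*(23 - 1*21) - 9*(-31)) = (2*716917375*876)/(-9*(23 - 21) + 279) = 1256039241000/(-9*2 + 279) = 1256039241000/(-18 + 279) = 1256039241000/261 = 1256039241000*(1/261) = 418679747000/87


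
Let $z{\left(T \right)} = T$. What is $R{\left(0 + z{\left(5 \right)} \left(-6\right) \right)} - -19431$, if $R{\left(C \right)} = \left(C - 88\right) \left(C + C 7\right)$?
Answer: $47751$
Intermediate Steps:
$R{\left(C \right)} = 8 C \left(-88 + C\right)$ ($R{\left(C \right)} = \left(-88 + C\right) \left(C + 7 C\right) = \left(-88 + C\right) 8 C = 8 C \left(-88 + C\right)$)
$R{\left(0 + z{\left(5 \right)} \left(-6\right) \right)} - -19431 = 8 \left(0 + 5 \left(-6\right)\right) \left(-88 + \left(0 + 5 \left(-6\right)\right)\right) - -19431 = 8 \left(0 - 30\right) \left(-88 + \left(0 - 30\right)\right) + 19431 = 8 \left(-30\right) \left(-88 - 30\right) + 19431 = 8 \left(-30\right) \left(-118\right) + 19431 = 28320 + 19431 = 47751$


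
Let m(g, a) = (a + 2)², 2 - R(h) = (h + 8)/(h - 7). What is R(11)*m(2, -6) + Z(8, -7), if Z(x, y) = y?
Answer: -51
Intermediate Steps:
R(h) = 2 - (8 + h)/(-7 + h) (R(h) = 2 - (h + 8)/(h - 7) = 2 - (8 + h)/(-7 + h))
m(g, a) = (2 + a)²
R(11)*m(2, -6) + Z(8, -7) = ((-22 + 11)/(-7 + 11))*(2 - 6)² - 7 = (-11/4)*(-4)² - 7 = ((¼)*(-11))*16 - 7 = -11/4*16 - 7 = -44 - 7 = -51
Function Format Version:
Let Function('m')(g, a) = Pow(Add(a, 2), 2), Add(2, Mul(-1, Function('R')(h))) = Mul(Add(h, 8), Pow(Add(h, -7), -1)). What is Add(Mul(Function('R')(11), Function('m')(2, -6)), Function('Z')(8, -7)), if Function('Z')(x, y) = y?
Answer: -51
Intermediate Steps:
Function('R')(h) = Add(2, Mul(-1, Pow(Add(-7, h), -1), Add(8, h))) (Function('R')(h) = Add(2, Mul(-1, Mul(Add(h, 8), Pow(Add(h, -7), -1)))) = Add(2, Mul(-1, Mul(Add(8, h), Pow(Add(-7, h), -1)))) = Add(2, Mul(-1, Mul(Pow(Add(-7, h), -1), Add(8, h)))) = Add(2, Mul(-1, Pow(Add(-7, h), -1), Add(8, h))))
Function('m')(g, a) = Pow(Add(2, a), 2)
Add(Mul(Function('R')(11), Function('m')(2, -6)), Function('Z')(8, -7)) = Add(Mul(Mul(Pow(Add(-7, 11), -1), Add(-22, 11)), Pow(Add(2, -6), 2)), -7) = Add(Mul(Mul(Pow(4, -1), -11), Pow(-4, 2)), -7) = Add(Mul(Mul(Rational(1, 4), -11), 16), -7) = Add(Mul(Rational(-11, 4), 16), -7) = Add(-44, -7) = -51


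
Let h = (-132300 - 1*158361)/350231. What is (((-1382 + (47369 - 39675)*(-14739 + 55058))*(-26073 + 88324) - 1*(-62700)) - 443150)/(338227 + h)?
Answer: 483095365932820641/8461234984 ≈ 5.7095e+7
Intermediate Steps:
h = -41523/50033 (h = (-132300 - 158361)*(1/350231) = -290661*1/350231 = -41523/50033 ≈ -0.82991)
(((-1382 + (47369 - 39675)*(-14739 + 55058))*(-26073 + 88324) - 1*(-62700)) - 443150)/(338227 + h) = (((-1382 + (47369 - 39675)*(-14739 + 55058))*(-26073 + 88324) - 1*(-62700)) - 443150)/(338227 - 41523/50033) = (((-1382 + 7694*40319)*62251 + 62700) - 443150)/(16922469968/50033) = (((-1382 + 310214386)*62251 + 62700) - 443150)*(50033/16922469968) = ((310213004*62251 + 62700) - 443150)*(50033/16922469968) = ((19311069712004 + 62700) - 443150)*(50033/16922469968) = (19311069774704 - 443150)*(50033/16922469968) = 19311069331554*(50033/16922469968) = 483095365932820641/8461234984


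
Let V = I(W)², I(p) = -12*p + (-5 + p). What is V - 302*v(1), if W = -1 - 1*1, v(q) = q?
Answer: -13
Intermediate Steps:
W = -2 (W = -1 - 1 = -2)
I(p) = -5 - 11*p
V = 289 (V = (-5 - 11*(-2))² = (-5 + 22)² = 17² = 289)
V - 302*v(1) = 289 - 302 = -13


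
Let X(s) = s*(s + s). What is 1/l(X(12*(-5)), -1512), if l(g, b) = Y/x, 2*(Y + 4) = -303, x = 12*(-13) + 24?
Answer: 264/311 ≈ 0.84888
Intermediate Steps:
x = -132 (x = -156 + 24 = -132)
Y = -311/2 (Y = -4 + (½)*(-303) = -4 - 303/2 = -311/2 ≈ -155.50)
X(s) = 2*s² (X(s) = s*(2*s) = 2*s²)
l(g, b) = 311/264 (l(g, b) = -311/2/(-132) = -311/2*(-1/132) = 311/264)
1/l(X(12*(-5)), -1512) = 1/(311/264) = 264/311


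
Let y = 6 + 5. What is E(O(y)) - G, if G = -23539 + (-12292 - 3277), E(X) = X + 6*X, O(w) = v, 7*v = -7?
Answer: 39101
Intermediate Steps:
v = -1 (v = (⅐)*(-7) = -1)
y = 11
O(w) = -1
E(X) = 7*X
G = -39108 (G = -23539 - 15569 = -39108)
E(O(y)) - G = 7*(-1) - 1*(-39108) = -7 + 39108 = 39101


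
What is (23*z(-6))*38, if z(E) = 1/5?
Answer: 874/5 ≈ 174.80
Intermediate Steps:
z(E) = ⅕
(23*z(-6))*38 = (23*(⅕))*38 = (23/5)*38 = 874/5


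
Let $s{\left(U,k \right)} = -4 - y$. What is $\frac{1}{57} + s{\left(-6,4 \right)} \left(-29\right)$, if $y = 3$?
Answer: $\frac{11572}{57} \approx 203.02$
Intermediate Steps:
$s{\left(U,k \right)} = -7$ ($s{\left(U,k \right)} = -4 - 3 = -7$)
$\frac{1}{57} + s{\left(-6,4 \right)} \left(-29\right) = \frac{1}{57} - -203 = \frac{1}{57} + 203 = \frac{11572}{57}$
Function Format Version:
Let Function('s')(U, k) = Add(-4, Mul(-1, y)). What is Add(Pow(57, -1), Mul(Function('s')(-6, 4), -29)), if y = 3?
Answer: Rational(11572, 57) ≈ 203.02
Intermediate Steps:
Function('s')(U, k) = -7 (Function('s')(U, k) = Add(-4, Mul(-1, 3)) = Add(-4, -3) = -7)
Add(Pow(57, -1), Mul(Function('s')(-6, 4), -29)) = Add(Pow(57, -1), Mul(-7, -29)) = Add(Rational(1, 57), 203) = Rational(11572, 57)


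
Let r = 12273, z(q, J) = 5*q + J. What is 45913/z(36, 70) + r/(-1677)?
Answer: 24642617/139750 ≈ 176.33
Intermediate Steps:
z(q, J) = J + 5*q
45913/z(36, 70) + r/(-1677) = 45913/(70 + 5*36) + 12273/(-1677) = 45913/(70 + 180) + 12273*(-1/1677) = 45913/250 - 4091/559 = 24642617/139750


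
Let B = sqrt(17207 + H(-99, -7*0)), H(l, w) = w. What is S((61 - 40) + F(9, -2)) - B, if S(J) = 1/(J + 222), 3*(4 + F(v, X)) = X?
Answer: 3/715 - sqrt(17207) ≈ -131.17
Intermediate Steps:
F(v, X) = -4 + X/3
S(J) = 1/(222 + J)
B = sqrt(17207) (B = sqrt(17207 - 7*0) = sqrt(17207 + 0) = sqrt(17207) ≈ 131.18)
S((61 - 40) + F(9, -2)) - B = 1/(222 + ((61 - 40) + (-4 + (1/3)*(-2)))) - sqrt(17207) = 1/(222 + (21 + (-4 - 2/3))) - sqrt(17207) = 1/(222 + (21 - 14/3)) - sqrt(17207) = 1/(222 + 49/3) - sqrt(17207) = 1/(715/3) - sqrt(17207) = 3/715 - sqrt(17207)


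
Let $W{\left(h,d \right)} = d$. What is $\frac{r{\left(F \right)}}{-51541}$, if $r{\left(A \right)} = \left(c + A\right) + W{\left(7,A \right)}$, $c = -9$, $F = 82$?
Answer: $- \frac{155}{51541} \approx -0.0030073$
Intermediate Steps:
$r{\left(A \right)} = -9 + 2 A$ ($r{\left(A \right)} = \left(-9 + A\right) + A = -9 + 2 A$)
$\frac{r{\left(F \right)}}{-51541} = \frac{-9 + 2 \cdot 82}{-51541} = \left(-9 + 164\right) \left(- \frac{1}{51541}\right) = 155 \left(- \frac{1}{51541}\right) = - \frac{155}{51541}$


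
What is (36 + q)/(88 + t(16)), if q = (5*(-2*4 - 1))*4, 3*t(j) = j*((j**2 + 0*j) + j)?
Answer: -54/577 ≈ -0.093588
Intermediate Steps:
t(j) = j*(j + j**2)/3 (t(j) = (j*((j**2 + 0*j) + j))/3 = (j*((j**2 + 0) + j))/3 = (j*(j**2 + j))/3 = (j*(j + j**2))/3 = j*(j + j**2)/3)
q = -180 (q = (5*(-8 - 1))*4 = (5*(-9))*4 = -45*4 = -180)
(36 + q)/(88 + t(16)) = (36 - 180)/(88 + (1/3)*16**2*(1 + 16)) = -144/(88 + (1/3)*256*17) = -144/(88 + 4352/3) = -144/4616/3 = -144*3/4616 = -54/577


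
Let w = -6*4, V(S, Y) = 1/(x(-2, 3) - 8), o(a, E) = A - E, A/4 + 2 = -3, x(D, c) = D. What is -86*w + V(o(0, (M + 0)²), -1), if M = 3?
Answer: 20639/10 ≈ 2063.9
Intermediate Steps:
A = -20 (A = -8 + 4*(-3) = -8 - 12 = -20)
o(a, E) = -20 - E
V(S, Y) = -⅒ (V(S, Y) = 1/(-2 - 8) = 1/(-10) = -⅒)
w = -24
-86*w + V(o(0, (M + 0)²), -1) = -86*(-24) - ⅒ = 2064 - ⅒ = 20639/10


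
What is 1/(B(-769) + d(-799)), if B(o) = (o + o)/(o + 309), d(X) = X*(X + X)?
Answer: 230/293665229 ≈ 7.8320e-7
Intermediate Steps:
d(X) = 2*X² (d(X) = X*(2*X) = 2*X²)
B(o) = 2*o/(309 + o) (B(o) = (2*o)/(309 + o) = 2*o/(309 + o))
1/(B(-769) + d(-799)) = 1/(2*(-769)/(309 - 769) + 2*(-799)²) = 1/(2*(-769)/(-460) + 2*638401) = 1/(2*(-769)*(-1/460) + 1276802) = 1/(769/230 + 1276802) = 1/(293665229/230) = 230/293665229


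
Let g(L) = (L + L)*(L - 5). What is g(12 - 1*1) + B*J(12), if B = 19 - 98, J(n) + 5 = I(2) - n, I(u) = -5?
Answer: 1870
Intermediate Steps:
J(n) = -10 - n (J(n) = -5 + (-5 - n) = -10 - n)
g(L) = 2*L*(-5 + L) (g(L) = (2*L)*(-5 + L) = 2*L*(-5 + L))
B = -79
g(12 - 1*1) + B*J(12) = 2*(12 - 1*1)*(-5 + (12 - 1*1)) - 79*(-10 - 1*12) = 2*(12 - 1)*(-5 + (12 - 1)) - 79*(-10 - 12) = 2*11*(-5 + 11) - 79*(-22) = 2*11*6 + 1738 = 132 + 1738 = 1870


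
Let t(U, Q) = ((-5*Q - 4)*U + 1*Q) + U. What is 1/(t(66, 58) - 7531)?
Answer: -1/26811 ≈ -3.7298e-5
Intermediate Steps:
t(U, Q) = Q + U + U*(-4 - 5*Q) (t(U, Q) = ((-4 - 5*Q)*U + Q) + U = (U*(-4 - 5*Q) + Q) + U = (Q + U*(-4 - 5*Q)) + U = Q + U + U*(-4 - 5*Q))
1/(t(66, 58) - 7531) = 1/((58 - 3*66 - 5*58*66) - 7531) = 1/((58 - 198 - 19140) - 7531) = 1/(-19280 - 7531) = 1/(-26811) = -1/26811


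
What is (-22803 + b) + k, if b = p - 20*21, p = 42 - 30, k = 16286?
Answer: -6925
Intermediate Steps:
p = 12
b = -408 (b = 12 - 20*21 = 12 - 420 = -408)
(-22803 + b) + k = (-22803 - 408) + 16286 = -23211 + 16286 = -6925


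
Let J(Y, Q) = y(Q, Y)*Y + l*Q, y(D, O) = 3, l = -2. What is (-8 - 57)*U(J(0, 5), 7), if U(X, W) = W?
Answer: -455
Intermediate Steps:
J(Y, Q) = -2*Q + 3*Y (J(Y, Q) = 3*Y - 2*Q = -2*Q + 3*Y)
(-8 - 57)*U(J(0, 5), 7) = (-8 - 57)*7 = -65*7 = -455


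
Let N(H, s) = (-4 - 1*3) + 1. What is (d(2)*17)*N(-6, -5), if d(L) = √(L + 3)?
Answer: -102*√5 ≈ -228.08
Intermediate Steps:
N(H, s) = -6 (N(H, s) = (-4 - 3) + 1 = -7 + 1 = -6)
d(L) = √(3 + L)
(d(2)*17)*N(-6, -5) = (√(3 + 2)*17)*(-6) = (√5*17)*(-6) = (17*√5)*(-6) = -102*√5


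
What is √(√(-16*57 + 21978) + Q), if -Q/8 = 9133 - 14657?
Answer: √(44192 + √21066) ≈ 210.56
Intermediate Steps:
Q = 44192 (Q = -8*(9133 - 14657) = -8*(-5524) = 44192)
√(√(-16*57 + 21978) + Q) = √(√(-16*57 + 21978) + 44192) = √(√(-912 + 21978) + 44192) = √(√21066 + 44192) = √(44192 + √21066)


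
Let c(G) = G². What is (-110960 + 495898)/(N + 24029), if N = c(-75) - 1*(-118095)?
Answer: 384938/147749 ≈ 2.6054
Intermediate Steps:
N = 123720 (N = (-75)² - 1*(-118095) = 5625 + 118095 = 123720)
(-110960 + 495898)/(N + 24029) = (-110960 + 495898)/(123720 + 24029) = 384938/147749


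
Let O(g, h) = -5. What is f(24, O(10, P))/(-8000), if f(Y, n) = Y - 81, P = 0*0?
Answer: 57/8000 ≈ 0.0071250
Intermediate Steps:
P = 0
f(Y, n) = -81 + Y
f(24, O(10, P))/(-8000) = (-81 + 24)/(-8000) = -57*(-1/8000) = 57/8000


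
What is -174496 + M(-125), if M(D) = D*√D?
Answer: -174496 - 625*I*√5 ≈ -1.745e+5 - 1397.5*I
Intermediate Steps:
M(D) = D^(3/2)
-174496 + M(-125) = -174496 + (-125)^(3/2) = -174496 - 625*I*√5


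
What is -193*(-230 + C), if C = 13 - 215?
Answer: 83376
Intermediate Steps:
C = -202
-193*(-230 + C) = -193*(-230 - 202) = -193*(-432) = 83376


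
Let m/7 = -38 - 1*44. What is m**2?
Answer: 329476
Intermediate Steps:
m = -574 (m = 7*(-38 - 1*44) = 7*(-38 - 44) = 7*(-82) = -574)
m**2 = (-574)**2 = 329476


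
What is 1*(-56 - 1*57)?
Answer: -113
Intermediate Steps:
1*(-56 - 1*57) = 1*(-56 - 57) = 1*(-113) = -113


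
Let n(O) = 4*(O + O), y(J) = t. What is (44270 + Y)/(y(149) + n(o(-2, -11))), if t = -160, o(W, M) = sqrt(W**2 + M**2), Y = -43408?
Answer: -431/55 - 431*sqrt(5)/220 ≈ -12.217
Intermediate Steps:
o(W, M) = sqrt(M**2 + W**2)
y(J) = -160
n(O) = 8*O (n(O) = 4*(2*O) = 8*O)
(44270 + Y)/(y(149) + n(o(-2, -11))) = (44270 - 43408)/(-160 + 8*sqrt((-11)**2 + (-2)**2)) = 862/(-160 + 8*sqrt(121 + 4)) = 862/(-160 + 8*sqrt(125)) = 862/(-160 + 8*(5*sqrt(5))) = 862/(-160 + 40*sqrt(5))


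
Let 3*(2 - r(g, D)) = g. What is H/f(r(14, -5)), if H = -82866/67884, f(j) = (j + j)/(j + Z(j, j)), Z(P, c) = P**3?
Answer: -1008203/203652 ≈ -4.9506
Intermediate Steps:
r(g, D) = 2 - g/3
f(j) = 2*j/(j + j**3) (f(j) = (j + j)/(j + j**3) = (2*j)/(j + j**3) = 2*j/(j + j**3))
H = -13811/11314 (H = -82866*1/67884 = -13811/11314 ≈ -1.2207)
H/f(r(14, -5)) = -(13811/22628 + 13811*(2 - 1/3*14)**2/22628) = -(13811/22628 + 13811*(2 - 14/3)**2/22628) = -13811/(11314*(2/(1 + (-8/3)**2))) = -13811/(11314*(2/(1 + 64/9))) = -13811/(11314*(2/(73/9))) = -13811/(11314*(2*(9/73))) = -13811/(11314*18/73) = -13811/11314*73/18 = -1008203/203652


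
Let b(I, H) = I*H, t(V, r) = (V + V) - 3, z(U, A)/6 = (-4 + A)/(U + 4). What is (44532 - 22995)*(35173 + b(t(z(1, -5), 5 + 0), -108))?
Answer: 4073702013/5 ≈ 8.1474e+8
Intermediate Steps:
z(U, A) = 6*(-4 + A)/(4 + U) (z(U, A) = 6*((-4 + A)/(U + 4)) = 6*((-4 + A)/(4 + U)) = 6*(-4 + A)/(4 + U))
t(V, r) = -3 + 2*V (t(V, r) = 2*V - 3 = -3 + 2*V)
b(I, H) = H*I
(44532 - 22995)*(35173 + b(t(z(1, -5), 5 + 0), -108)) = (44532 - 22995)*(35173 - 108*(-3 + 2*(6*(-4 - 5)/(4 + 1)))) = 21537*(35173 - 108*(-3 + 2*(6*(-9)/5))) = 21537*(35173 - 108*(-3 + 2*(6*(⅕)*(-9)))) = 21537*(35173 - 108*(-3 + 2*(-54/5))) = 21537*(35173 - 108*(-3 - 108/5)) = 21537*(35173 - 108*(-123/5)) = 21537*(35173 + 13284/5) = 21537*(189149/5) = 4073702013/5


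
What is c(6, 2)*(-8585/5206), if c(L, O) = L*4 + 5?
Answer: -248965/5206 ≈ -47.823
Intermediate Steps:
c(L, O) = 5 + 4*L (c(L, O) = 4*L + 5 = 5 + 4*L)
c(6, 2)*(-8585/5206) = (5 + 4*6)*(-8585/5206) = (5 + 24)*(-8585*1/5206) = 29*(-8585/5206) = -248965/5206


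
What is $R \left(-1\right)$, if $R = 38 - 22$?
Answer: $-16$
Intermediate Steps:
$R = 16$
$R \left(-1\right) = 16 \left(-1\right) = -16$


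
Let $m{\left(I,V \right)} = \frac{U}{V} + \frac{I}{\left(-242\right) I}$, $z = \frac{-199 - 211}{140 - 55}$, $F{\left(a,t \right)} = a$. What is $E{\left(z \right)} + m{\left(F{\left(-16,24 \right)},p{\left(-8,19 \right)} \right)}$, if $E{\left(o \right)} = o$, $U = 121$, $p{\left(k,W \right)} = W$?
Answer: $\frac{120435}{78166} \approx 1.5408$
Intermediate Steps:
$z = - \frac{82}{17}$ ($z = - \frac{410}{85} = \left(-410\right) \frac{1}{85} = - \frac{82}{17} \approx -4.8235$)
$m{\left(I,V \right)} = - \frac{1}{242} + \frac{121}{V}$ ($m{\left(I,V \right)} = \frac{121}{V} + \frac{I}{\left(-242\right) I} = \frac{121}{V} + I \left(- \frac{1}{242 I}\right) = \frac{121}{V} - \frac{1}{242} = - \frac{1}{242} + \frac{121}{V}$)
$E{\left(z \right)} + m{\left(F{\left(-16,24 \right)},p{\left(-8,19 \right)} \right)} = - \frac{82}{17} + \frac{29282 - 19}{242 \cdot 19} = - \frac{82}{17} + \frac{1}{242} \cdot \frac{1}{19} \left(29282 - 19\right) = - \frac{82}{17} + \frac{1}{242} \cdot \frac{1}{19} \cdot 29263 = - \frac{82}{17} + \frac{29263}{4598} = \frac{120435}{78166}$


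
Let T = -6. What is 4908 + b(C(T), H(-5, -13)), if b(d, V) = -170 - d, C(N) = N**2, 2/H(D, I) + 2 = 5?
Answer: 4702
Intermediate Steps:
H(D, I) = 2/3 (H(D, I) = 2/(-2 + 5) = 2/3)
4908 + b(C(T), H(-5, -13)) = 4908 + (-170 - 1*(-6)**2) = 4908 + (-170 - 1*36) = 4908 + (-170 - 36) = 4908 - 206 = 4702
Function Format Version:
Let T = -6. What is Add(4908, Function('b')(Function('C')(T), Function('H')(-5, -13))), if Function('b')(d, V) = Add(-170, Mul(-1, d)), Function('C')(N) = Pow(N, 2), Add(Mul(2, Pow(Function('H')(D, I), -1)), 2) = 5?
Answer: 4702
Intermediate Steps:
Function('H')(D, I) = Rational(2, 3) (Function('H')(D, I) = Mul(2, Pow(Add(-2, 5), -1)) = Mul(2, Pow(3, -1)) = Mul(2, Rational(1, 3)) = Rational(2, 3))
Add(4908, Function('b')(Function('C')(T), Function('H')(-5, -13))) = Add(4908, Add(-170, Mul(-1, Pow(-6, 2)))) = Add(4908, Add(-170, Mul(-1, 36))) = Add(4908, Add(-170, -36)) = Add(4908, -206) = 4702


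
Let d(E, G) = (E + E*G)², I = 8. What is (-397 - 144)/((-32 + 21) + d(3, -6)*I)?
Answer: -541/1789 ≈ -0.30240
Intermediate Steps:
(-397 - 144)/((-32 + 21) + d(3, -6)*I) = (-397 - 144)/((-32 + 21) + (3²*(1 - 6)²)*8) = -541/(-11 + (9*(-5)²)*8) = -541/(-11 + (9*25)*8) = -541/(-11 + 225*8) = -541/(-11 + 1800) = -541/1789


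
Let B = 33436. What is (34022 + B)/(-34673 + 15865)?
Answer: -33729/9404 ≈ -3.5867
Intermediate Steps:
(34022 + B)/(-34673 + 15865) = (34022 + 33436)/(-34673 + 15865) = 67458/(-18808) = 67458*(-1/18808) = -33729/9404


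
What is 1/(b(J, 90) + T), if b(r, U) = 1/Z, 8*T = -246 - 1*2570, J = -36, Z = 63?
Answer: -63/22175 ≈ -0.0028410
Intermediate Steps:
T = -352 (T = (-246 - 1*2570)/8 = (-246 - 2570)/8 = (⅛)*(-2816) = -352)
b(r, U) = 1/63
1/(b(J, 90) + T) = 1/(1/63 - 352) = 1/(-22175/63) = -63/22175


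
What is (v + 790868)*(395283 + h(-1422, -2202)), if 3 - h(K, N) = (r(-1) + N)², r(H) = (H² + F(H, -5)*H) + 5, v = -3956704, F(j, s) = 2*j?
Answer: 13987771490600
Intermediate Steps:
r(H) = 5 + 3*H² (r(H) = (H² + (2*H)*H) + 5 = (H² + 2*H²) + 5 = 3*H² + 5 = 5 + 3*H²)
h(K, N) = 3 - (8 + N)² (h(K, N) = 3 - ((5 + 3*(-1)²) + N)² = 3 - ((5 + 3*1) + N)² = 3 - ((5 + 3) + N)² = 3 - (8 + N)²)
(v + 790868)*(395283 + h(-1422, -2202)) = (-3956704 + 790868)*(395283 + (3 - (8 - 2202)²)) = -3165836*(395283 + (3 - 1*(-2194)²)) = -3165836*(395283 + (3 - 1*4813636)) = -3165836*(395283 + (3 - 4813636)) = -3165836*(395283 - 4813633) = -3165836*(-4418350) = 13987771490600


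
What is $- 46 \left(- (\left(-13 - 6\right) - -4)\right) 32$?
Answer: $-22080$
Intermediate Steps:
$- 46 \left(- (\left(-13 - 6\right) - -4)\right) 32 = - 46 \left(- (-19 + \left(-1 + 5\right))\right) 32 = - 46 \left(- (-19 + 4)\right) 32 = - 46 \left(\left(-1\right) \left(-15\right)\right) 32 = \left(-46\right) 15 \cdot 32 = \left(-690\right) 32 = -22080$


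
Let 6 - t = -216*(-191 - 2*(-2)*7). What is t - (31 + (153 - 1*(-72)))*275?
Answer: -105602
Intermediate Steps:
t = -35202 (t = 6 - (-216)*(-191 - 2*(-2)*7) = 6 - (-216)*(-191 + 4*7) = 6 - (-216)*(-191 + 28) = 6 - (-216)*(-163) = 6 - 1*35208 = 6 - 35208 = -35202)
t - (31 + (153 - 1*(-72)))*275 = -35202 - (31 + (153 - 1*(-72)))*275 = -35202 - (31 + (153 + 72))*275 = -35202 - (31 + 225)*275 = -35202 - 256*275 = -35202 - 1*70400 = -35202 - 70400 = -105602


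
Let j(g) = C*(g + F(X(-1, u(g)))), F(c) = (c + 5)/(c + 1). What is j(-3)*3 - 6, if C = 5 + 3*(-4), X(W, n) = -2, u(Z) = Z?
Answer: 120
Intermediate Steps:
F(c) = (5 + c)/(1 + c)
C = -7 (C = 5 - 12 = -7)
j(g) = 21 - 7*g (j(g) = -7*(g + (5 - 2)/(1 - 2)) = -7*(g + 3/(-1)) = -7*(g - 1*3) = -7*(g - 3) = -7*(-3 + g) = 21 - 7*g)
j(-3)*3 - 6 = (21 - 7*(-3))*3 - 6 = (21 + 21)*3 - 6 = 42*3 - 6 = 126 - 6 = 120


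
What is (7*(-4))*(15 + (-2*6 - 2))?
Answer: -28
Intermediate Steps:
(7*(-4))*(15 + (-2*6 - 2)) = -28*(15 + (-12 - 2)) = -28*(15 - 14) = -28*1 = -28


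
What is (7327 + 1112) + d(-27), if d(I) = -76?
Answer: 8363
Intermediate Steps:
(7327 + 1112) + d(-27) = (7327 + 1112) - 76 = 8439 - 76 = 8363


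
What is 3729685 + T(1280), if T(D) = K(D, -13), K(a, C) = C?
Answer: 3729672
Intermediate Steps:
T(D) = -13
3729685 + T(1280) = 3729685 - 13 = 3729672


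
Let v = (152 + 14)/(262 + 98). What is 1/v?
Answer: 180/83 ≈ 2.1687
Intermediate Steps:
v = 83/180 (v = 166/360 = 166*(1/360) = 83/180 ≈ 0.46111)
1/v = 1/(83/180) = 180/83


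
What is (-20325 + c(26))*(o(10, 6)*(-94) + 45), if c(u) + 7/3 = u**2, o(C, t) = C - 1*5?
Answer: 25055450/3 ≈ 8.3518e+6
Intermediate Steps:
o(C, t) = -5 + C (o(C, t) = C - 5 = -5 + C)
c(u) = -7/3 + u**2
(-20325 + c(26))*(o(10, 6)*(-94) + 45) = (-20325 + (-7/3 + 26**2))*((-5 + 10)*(-94) + 45) = (-20325 + (-7/3 + 676))*(5*(-94) + 45) = (-20325 + 2021/3)*(-470 + 45) = -58954/3*(-425) = 25055450/3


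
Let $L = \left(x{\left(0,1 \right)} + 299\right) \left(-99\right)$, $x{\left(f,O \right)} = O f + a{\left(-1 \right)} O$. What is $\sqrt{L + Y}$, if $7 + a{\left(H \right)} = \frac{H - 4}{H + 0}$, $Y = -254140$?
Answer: $i \sqrt{283543} \approx 532.49 i$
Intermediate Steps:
$a{\left(H \right)} = -7 + \frac{-4 + H}{H}$ ($a{\left(H \right)} = -7 + \frac{H - 4}{H + 0} = -7 + \frac{-4 + H}{H}$)
$x{\left(f,O \right)} = - 2 O + O f$ ($x{\left(f,O \right)} = O f + \left(-6 - \frac{4}{-1}\right) O = O f + \left(-6 - -4\right) O = O f + \left(-6 + 4\right) O = O f - 2 O = - 2 O + O f$)
$L = -29403$ ($L = \left(1 \left(-2 + 0\right) + 299\right) \left(-99\right) = \left(1 \left(-2\right) + 299\right) \left(-99\right) = \left(-2 + 299\right) \left(-99\right) = 297 \left(-99\right) = -29403$)
$\sqrt{L + Y} = \sqrt{-29403 - 254140} = \sqrt{-283543} = i \sqrt{283543}$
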